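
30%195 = 30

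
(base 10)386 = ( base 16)182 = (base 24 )g2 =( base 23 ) gi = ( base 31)ce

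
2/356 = 1/178 = 0.01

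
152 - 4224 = - 4072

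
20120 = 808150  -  788030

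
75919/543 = 139 + 442/543 =139.81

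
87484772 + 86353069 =173837841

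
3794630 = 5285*718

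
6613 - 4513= 2100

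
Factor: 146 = 2^1*73^1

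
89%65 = 24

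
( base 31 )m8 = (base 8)1262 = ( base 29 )nn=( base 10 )690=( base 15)310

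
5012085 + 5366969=10379054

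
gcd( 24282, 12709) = 71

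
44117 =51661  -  7544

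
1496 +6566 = 8062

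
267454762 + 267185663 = 534640425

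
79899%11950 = 8199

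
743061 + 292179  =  1035240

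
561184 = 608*923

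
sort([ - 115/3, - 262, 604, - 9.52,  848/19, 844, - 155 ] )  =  [ - 262,-155, - 115/3,-9.52, 848/19,604, 844]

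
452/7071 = 452/7071 = 0.06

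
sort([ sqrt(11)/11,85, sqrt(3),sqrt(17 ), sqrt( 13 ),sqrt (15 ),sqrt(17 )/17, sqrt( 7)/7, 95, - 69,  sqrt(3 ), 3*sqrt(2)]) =[-69, sqrt( 17 ) /17, sqrt( 11)/11, sqrt(7) /7,sqrt(3 ), sqrt(3 ), sqrt( 13), sqrt( 15), sqrt(17),3*sqrt(2), 85,  95 ] 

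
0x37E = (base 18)2DC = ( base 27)163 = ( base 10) 894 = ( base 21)20c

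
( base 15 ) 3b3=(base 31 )R6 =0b1101001011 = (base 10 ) 843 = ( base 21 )1J3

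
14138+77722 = 91860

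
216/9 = 24 = 24.00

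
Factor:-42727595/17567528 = -2^( - 3 )*5^1*11^ (-1) * 17^(-1)*43^1 * 11743^ (-1 )*198733^1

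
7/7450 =7/7450 = 0.00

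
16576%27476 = 16576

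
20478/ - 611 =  -34+296/611 = - 33.52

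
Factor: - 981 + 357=  -  624= - 2^4*3^1*13^1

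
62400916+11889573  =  74290489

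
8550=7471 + 1079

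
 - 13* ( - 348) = 4524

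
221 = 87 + 134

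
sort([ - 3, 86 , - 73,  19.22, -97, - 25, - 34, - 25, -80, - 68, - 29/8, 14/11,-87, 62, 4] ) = [  -  97, - 87,  -  80,-73, - 68, - 34, - 25,-25, - 29/8,  -  3, 14/11,4,19.22, 62,  86 ]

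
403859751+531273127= 935132878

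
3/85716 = 1/28572 = 0.00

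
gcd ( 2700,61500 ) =300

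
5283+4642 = 9925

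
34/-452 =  - 1 + 209/226 = - 0.08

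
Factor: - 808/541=-2^3*101^1*541^( - 1)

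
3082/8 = 1541/4 = 385.25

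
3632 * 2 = 7264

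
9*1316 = 11844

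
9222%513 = 501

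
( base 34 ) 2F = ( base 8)123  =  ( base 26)35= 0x53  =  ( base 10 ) 83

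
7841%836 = 317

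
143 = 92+51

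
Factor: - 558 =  -2^1*3^2*31^1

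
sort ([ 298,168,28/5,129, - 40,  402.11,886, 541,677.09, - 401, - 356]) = [ - 401, - 356,-40, 28/5, 129,168, 298,402.11 , 541,677.09, 886] 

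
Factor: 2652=2^2*3^1*13^1*17^1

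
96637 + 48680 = 145317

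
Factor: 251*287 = 7^1* 41^1 * 251^1= 72037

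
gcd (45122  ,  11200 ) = 14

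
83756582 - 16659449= 67097133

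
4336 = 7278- 2942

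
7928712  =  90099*88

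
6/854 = 3/427 = 0.01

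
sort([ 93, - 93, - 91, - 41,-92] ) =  [ - 93,-92,  -  91, - 41 , 93]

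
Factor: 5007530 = 2^1*5^1*11^1*45523^1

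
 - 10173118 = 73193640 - 83366758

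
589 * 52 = 30628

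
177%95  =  82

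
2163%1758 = 405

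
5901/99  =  59  +  20/33  =  59.61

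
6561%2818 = 925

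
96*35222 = 3381312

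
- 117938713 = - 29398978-88539735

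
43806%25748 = 18058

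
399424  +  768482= 1167906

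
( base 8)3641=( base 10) 1953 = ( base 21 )490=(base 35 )1ks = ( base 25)333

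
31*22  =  682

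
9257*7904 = 73167328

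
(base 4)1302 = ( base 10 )114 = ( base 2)1110010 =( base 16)72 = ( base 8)162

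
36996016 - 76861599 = - 39865583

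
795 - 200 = 595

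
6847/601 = 6847/601 = 11.39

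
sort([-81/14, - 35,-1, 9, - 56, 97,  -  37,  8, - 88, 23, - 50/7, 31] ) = [ - 88, - 56, - 37,-35,  -  50/7, - 81/14, - 1,8,  9,23, 31,  97 ]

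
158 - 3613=-3455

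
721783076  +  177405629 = 899188705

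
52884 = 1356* 39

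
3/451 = 3/451 = 0.01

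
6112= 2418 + 3694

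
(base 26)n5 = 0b1001011011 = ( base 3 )211100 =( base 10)603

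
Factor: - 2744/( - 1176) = 7/3 = 3^( - 1) * 7^1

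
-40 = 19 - 59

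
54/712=27/356=0.08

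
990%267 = 189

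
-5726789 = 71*( - 80659)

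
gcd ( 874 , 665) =19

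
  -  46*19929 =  - 916734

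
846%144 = 126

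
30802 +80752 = 111554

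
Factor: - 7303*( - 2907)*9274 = 196885359954 = 2^1*3^2*17^1 *19^1*67^1*109^1*4637^1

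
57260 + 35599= 92859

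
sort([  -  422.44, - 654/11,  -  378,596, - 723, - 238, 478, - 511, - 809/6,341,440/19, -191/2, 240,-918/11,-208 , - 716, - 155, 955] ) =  [ - 723, - 716, -511, - 422.44, - 378,  -  238, - 208,- 155, - 809/6, - 191/2, - 918/11, - 654/11,440/19, 240,  341, 478 , 596, 955]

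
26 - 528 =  - 502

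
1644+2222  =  3866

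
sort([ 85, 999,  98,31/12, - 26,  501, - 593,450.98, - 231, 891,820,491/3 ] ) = [-593, - 231, - 26, 31/12, 85, 98, 491/3,  450.98,501,820, 891,999 ]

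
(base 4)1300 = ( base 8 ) 160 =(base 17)6a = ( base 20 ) 5C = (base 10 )112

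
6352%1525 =252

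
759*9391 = 7127769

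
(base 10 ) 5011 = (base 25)80b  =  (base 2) 1001110010011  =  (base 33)4js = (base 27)6NG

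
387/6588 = 43/732 = 0.06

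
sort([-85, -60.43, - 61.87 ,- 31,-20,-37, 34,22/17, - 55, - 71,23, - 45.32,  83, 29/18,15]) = [-85, - 71,-61.87, - 60.43, -55,-45.32,  -  37,  -  31,-20, 22/17, 29/18, 15, 23, 34, 83 ]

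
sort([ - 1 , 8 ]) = [ - 1,  8 ] 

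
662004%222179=217646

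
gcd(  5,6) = 1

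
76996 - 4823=72173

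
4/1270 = 2/635 =0.00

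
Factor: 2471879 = 23^1*107473^1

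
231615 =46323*5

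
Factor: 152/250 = 76/125 = 2^2 * 5^(  -  3 )*19^1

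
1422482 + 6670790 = 8093272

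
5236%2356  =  524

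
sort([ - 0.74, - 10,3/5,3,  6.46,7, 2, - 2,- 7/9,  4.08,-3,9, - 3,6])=[ - 10, - 3,-3, - 2,  -  7/9, - 0.74,  3/5,2,3,4.08,6,  6.46,7, 9 ]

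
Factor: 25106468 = 2^2*151^1*197^1*211^1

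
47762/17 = 2809  +  9/17 = 2809.53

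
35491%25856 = 9635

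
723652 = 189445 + 534207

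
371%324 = 47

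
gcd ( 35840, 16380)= 140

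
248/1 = 248 = 248.00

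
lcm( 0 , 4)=0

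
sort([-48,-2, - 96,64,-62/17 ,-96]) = [-96, - 96, - 48, - 62/17,-2, 64]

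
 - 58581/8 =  - 58581/8 = - 7322.62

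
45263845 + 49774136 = 95037981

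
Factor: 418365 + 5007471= 5425836 = 2^2 * 3^1*13^1*34781^1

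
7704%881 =656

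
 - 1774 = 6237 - 8011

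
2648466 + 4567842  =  7216308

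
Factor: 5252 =2^2*13^1* 101^1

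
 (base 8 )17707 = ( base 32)7U7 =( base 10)8135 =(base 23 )F8G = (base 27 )B48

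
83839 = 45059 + 38780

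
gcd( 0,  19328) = 19328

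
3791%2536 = 1255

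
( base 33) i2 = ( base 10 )596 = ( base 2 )1001010100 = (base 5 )4341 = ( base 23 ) 12L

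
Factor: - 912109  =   - 11^1*283^1*293^1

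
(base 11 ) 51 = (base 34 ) 1M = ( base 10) 56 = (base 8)70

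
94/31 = 3  +  1/31 = 3.03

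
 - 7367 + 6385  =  -982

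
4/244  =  1/61 = 0.02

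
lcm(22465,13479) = 67395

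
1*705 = 705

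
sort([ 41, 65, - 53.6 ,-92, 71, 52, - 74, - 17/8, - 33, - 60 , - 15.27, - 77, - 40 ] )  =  [  -  92, - 77, - 74,- 60, - 53.6,-40, - 33, - 15.27, - 17/8,41,52,65,71 ] 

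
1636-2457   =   - 821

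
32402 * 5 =162010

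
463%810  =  463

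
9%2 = 1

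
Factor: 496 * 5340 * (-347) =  - 919078080 = - 2^6*  3^1*5^1* 31^1* 89^1*347^1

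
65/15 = 13/3 =4.33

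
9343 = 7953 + 1390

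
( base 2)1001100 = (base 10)76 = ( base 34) 28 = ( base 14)56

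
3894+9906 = 13800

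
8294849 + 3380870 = 11675719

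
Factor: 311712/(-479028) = - 136/209= - 2^3 * 11^ ( - 1)*17^1*19^(-1 ) 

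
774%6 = 0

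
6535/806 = 6535/806 = 8.11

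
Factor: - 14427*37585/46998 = -8606965/746 = -  2^(-1) * 5^1*229^1*373^( - 1)*7517^1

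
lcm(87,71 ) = 6177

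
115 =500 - 385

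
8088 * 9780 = 79100640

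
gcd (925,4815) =5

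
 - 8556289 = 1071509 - 9627798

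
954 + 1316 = 2270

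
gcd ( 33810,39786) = 6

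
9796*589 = 5769844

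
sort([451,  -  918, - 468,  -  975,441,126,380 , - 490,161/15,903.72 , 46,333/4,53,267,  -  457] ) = [ - 975, - 918, - 490, - 468, - 457, 161/15, 46,53,333/4, 126,267,380,441,  451 , 903.72]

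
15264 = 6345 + 8919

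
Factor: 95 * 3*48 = 2^4*3^2*5^1*19^1 = 13680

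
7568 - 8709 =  - 1141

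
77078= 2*38539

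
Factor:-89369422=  - 2^1*41^1*193^1*5647^1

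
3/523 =3/523 = 0.01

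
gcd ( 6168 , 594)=6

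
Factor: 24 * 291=2^3* 3^2 * 97^1 = 6984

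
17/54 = 17/54 = 0.31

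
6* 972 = 5832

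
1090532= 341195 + 749337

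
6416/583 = 11 + 3/583 = 11.01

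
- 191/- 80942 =191/80942 = 0.00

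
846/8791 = 846/8791 = 0.10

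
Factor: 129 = 3^1 * 43^1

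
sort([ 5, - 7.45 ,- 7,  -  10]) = [-10, - 7.45 ,-7, 5] 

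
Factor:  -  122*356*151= - 6558232=-  2^3*61^1*89^1*151^1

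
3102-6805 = -3703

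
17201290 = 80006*215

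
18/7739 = 18/7739 = 0.00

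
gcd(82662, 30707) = 1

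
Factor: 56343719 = 1583^1 *35593^1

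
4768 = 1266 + 3502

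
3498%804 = 282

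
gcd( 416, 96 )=32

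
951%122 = 97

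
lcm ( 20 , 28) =140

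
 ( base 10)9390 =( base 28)BRA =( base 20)139A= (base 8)22256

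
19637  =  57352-37715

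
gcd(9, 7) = 1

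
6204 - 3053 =3151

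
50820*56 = 2845920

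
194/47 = 194/47 = 4.13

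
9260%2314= 4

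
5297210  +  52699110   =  57996320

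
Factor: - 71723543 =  - 71723543^1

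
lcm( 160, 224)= 1120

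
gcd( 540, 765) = 45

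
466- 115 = 351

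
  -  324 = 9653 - 9977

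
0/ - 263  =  0/1 = - 0.00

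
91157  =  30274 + 60883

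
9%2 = 1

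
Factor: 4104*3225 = 2^3*3^4*5^2*19^1*43^1 = 13235400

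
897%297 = 6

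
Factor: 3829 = 7^1* 547^1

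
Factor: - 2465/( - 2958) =2^( - 1 )*3^ ( - 1)*5^1=5/6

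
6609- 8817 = -2208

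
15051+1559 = 16610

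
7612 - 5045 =2567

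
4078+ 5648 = 9726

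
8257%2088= 1993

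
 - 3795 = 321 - 4116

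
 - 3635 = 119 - 3754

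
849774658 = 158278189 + 691496469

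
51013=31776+19237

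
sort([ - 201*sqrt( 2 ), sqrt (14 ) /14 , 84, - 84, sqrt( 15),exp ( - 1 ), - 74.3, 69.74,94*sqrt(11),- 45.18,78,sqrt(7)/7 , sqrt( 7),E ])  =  [  -  201*sqrt(2), - 84, - 74.3, - 45.18,sqrt (14)/14,  exp( - 1), sqrt(7 ) /7,sqrt(7 ), E,sqrt( 15 ) , 69.74,78, 84,  94*sqrt(11) ]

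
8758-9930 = -1172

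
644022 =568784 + 75238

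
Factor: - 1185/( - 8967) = 5^1*7^( - 2)*61^( - 1)*79^1 = 395/2989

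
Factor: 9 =3^2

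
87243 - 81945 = 5298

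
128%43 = 42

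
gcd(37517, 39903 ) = 1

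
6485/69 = 93 + 68/69= 93.99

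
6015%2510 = 995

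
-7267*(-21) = 152607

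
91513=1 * 91513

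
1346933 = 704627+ 642306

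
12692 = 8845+3847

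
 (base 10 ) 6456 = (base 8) 14470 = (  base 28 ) 86g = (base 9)8763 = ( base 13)2C28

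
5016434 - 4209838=806596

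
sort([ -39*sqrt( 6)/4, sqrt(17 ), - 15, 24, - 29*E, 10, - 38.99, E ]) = [-29*E,-38.99, - 39*sqrt( 6 )/4 , - 15, E, sqrt( 17 ), 10, 24] 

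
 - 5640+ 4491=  - 1149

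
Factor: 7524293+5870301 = 2^1*6697297^1 = 13394594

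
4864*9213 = 44812032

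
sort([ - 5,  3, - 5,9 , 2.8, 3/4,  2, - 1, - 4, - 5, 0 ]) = [ - 5, - 5, - 5,-4,-1, 0, 3/4,  2, 2.8,3, 9 ]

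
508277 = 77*6601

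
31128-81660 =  - 50532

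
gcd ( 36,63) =9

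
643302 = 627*1026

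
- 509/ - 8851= 509/8851  =  0.06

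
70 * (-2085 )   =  -145950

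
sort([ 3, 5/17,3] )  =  [5/17,3,3]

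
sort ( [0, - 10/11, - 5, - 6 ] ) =[ - 6,-5, - 10/11,0]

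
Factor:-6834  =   - 2^1*3^1 *17^1*67^1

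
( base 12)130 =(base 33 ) 5f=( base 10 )180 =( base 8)264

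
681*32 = 21792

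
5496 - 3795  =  1701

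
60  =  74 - 14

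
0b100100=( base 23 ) 1D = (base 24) 1c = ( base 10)36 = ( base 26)1A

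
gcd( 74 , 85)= 1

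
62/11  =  62/11 = 5.64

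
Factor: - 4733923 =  - 139^1*  34057^1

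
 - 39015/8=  - 39015/8 = - 4876.88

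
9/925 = 9/925  =  0.01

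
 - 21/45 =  - 7/15= - 0.47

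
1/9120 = 1/9120 = 0.00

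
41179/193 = 213  +  70/193 = 213.36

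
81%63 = 18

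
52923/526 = 52923/526 = 100.61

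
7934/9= 7934/9 = 881.56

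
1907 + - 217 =1690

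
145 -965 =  - 820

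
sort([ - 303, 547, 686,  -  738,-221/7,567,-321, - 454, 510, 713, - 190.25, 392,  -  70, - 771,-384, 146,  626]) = [ - 771,-738, - 454, - 384, - 321 ,-303, -190.25,-70, - 221/7,146,392, 510, 547,567,626, 686,713 ]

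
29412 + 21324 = 50736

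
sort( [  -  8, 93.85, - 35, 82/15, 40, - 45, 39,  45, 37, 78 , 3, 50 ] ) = [-45, - 35, - 8, 3, 82/15, 37,39, 40,  45,50,  78,93.85 ]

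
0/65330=0 = 0.00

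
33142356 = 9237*3588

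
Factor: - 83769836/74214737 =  - 2^2*61^1*73^1*4703^1*74214737^( - 1 ) 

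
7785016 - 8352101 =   -  567085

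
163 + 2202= 2365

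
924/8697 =308/2899=   0.11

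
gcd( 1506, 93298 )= 2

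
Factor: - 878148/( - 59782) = 2^1*3^3 * 47^1*71^( - 1) * 173^1*421^(-1) = 439074/29891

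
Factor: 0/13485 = 0^1 = 0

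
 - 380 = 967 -1347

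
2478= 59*42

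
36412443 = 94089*387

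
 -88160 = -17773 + -70387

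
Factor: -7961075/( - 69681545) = 1592215/13936309 = 5^1*37^( - 1) * 318443^1 * 376657^( - 1 )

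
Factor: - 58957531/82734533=- 7^ (-1 )*199^1 * 3413^(-1 )*3463^(-1) * 296269^1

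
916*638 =584408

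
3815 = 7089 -3274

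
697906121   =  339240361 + 358665760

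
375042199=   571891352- 196849153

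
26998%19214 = 7784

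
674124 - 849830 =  - 175706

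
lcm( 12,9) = 36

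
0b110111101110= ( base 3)11220002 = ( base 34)32U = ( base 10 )3566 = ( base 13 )1814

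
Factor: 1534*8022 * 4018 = 49444495464 = 2^3*3^1*7^3*13^1 * 41^1 *59^1*191^1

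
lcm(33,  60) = 660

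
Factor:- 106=-2^1 * 53^1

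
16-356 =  - 340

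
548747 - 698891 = - 150144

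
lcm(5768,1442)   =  5768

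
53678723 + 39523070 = 93201793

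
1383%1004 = 379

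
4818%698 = 630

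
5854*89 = 521006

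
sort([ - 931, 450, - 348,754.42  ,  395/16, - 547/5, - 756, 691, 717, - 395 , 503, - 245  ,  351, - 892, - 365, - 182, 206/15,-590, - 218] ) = [-931, - 892, - 756, - 590, - 395, - 365 , -348,  -  245, - 218,  -  182,  -  547/5,206/15 , 395/16,  351 , 450,503,691,717,754.42]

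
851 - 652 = 199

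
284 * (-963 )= -273492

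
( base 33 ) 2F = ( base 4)1101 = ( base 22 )3f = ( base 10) 81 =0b1010001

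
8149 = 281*29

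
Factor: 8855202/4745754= 3^(-1)*13^( -1) * 17^( - 1)*127^1 *1193^(  -  1)*11621^1 = 1475867/790959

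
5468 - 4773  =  695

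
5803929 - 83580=5720349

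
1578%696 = 186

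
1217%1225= 1217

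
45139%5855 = 4154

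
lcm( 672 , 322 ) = 15456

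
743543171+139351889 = 882895060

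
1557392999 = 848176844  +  709216155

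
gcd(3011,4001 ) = 1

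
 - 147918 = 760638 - 908556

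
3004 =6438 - 3434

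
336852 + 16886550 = 17223402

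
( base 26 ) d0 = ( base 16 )152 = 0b101010010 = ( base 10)338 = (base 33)a8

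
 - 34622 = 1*( -34622 ) 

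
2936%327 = 320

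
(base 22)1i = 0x28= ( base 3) 1111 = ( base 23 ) 1H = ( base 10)40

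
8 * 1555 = 12440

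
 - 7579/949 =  - 583/73  =  - 7.99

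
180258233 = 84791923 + 95466310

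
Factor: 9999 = 3^2*11^1* 101^1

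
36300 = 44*825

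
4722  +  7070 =11792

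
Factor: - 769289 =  - 769289^1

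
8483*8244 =69933852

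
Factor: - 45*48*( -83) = 2^4*3^3 *5^1*83^1  =  179280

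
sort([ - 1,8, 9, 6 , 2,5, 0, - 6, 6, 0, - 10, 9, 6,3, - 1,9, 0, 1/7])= [ - 10, - 6,  -  1,-1 , 0,0  ,  0,1/7, 2, 3, 5,6,6 , 6, 8, 9, 9 , 9]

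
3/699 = 1/233 = 0.00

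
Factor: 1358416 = 2^4*  59^1 * 1439^1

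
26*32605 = 847730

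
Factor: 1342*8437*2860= 32382218440 = 2^3*5^1*11^3*13^2*59^1*61^1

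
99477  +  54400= 153877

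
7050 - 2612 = 4438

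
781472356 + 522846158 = 1304318514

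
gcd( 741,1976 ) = 247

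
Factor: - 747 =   -  3^2 * 83^1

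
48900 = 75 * 652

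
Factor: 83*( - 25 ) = -2075 = -5^2*83^1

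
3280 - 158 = 3122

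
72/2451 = 24/817 = 0.03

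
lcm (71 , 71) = 71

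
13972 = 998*14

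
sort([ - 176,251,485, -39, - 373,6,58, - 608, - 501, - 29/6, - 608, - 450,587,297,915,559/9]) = [ - 608,-608,-501, - 450, - 373, - 176, - 39,-29/6,6,58,559/9,251, 297,485,587,915] 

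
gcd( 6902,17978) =2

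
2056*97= 199432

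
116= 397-281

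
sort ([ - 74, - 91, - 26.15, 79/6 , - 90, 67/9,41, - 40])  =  [ - 91, - 90,  -  74,  -  40, - 26.15,67/9, 79/6,  41]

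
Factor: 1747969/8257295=5^ (-1)* 109^( - 2)* 139^(-1)*1747969^1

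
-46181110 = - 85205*542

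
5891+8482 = 14373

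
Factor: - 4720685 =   -  5^1*944137^1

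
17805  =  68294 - 50489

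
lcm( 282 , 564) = 564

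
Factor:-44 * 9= - 396 = - 2^2*3^2*11^1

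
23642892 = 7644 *3093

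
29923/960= 29923/960   =  31.17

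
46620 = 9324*5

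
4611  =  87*53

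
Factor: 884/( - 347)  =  -2^2 * 13^1 * 17^1*347^( -1) 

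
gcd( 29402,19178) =2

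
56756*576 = 32691456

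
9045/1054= 8+613/1054 = 8.58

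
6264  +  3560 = 9824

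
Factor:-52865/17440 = -97/32=- 2^(-5)*97^1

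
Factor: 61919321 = 17^1*29^1 * 125597^1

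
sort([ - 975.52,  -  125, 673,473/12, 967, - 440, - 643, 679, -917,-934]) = [ - 975.52,-934, - 917,- 643, - 440,- 125, 473/12,673,679, 967 ]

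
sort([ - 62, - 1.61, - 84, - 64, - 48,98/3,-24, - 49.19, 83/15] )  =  [ - 84, - 64, - 62, - 49.19,-48, - 24,-1.61, 83/15, 98/3 ]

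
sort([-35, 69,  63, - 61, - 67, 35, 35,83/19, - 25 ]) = [-67, - 61, - 35, - 25,83/19, 35, 35,63, 69]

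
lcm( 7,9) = 63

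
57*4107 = 234099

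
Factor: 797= 797^1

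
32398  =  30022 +2376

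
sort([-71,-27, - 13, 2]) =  [ - 71 , - 27, - 13,  2]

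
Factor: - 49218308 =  - 2^2 * 12304577^1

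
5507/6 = 917 + 5/6 = 917.83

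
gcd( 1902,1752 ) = 6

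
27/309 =9/103=0.09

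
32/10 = 3 + 1/5  =  3.20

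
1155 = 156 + 999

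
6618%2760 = 1098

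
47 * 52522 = 2468534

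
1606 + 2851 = 4457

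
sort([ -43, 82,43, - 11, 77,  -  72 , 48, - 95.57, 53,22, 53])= [ - 95.57, - 72, - 43, - 11, 22,43, 48, 53, 53,77, 82 ] 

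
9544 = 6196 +3348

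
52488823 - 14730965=37757858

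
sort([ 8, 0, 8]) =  [ 0, 8, 8]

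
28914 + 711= 29625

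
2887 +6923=9810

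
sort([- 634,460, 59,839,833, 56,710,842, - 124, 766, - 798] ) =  [ - 798,  -  634, - 124,56,59, 460,710 , 766,833,839,842]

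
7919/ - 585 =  - 7919/585 = -  13.54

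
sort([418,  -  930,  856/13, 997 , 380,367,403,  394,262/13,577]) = [ - 930, 262/13, 856/13,367,380,394, 403,418, 577, 997] 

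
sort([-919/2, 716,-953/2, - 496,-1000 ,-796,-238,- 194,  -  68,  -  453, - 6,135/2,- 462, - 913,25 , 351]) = [  -  1000, - 913, - 796, - 496, - 953/2, -462,  -  919/2, - 453, - 238, - 194 , - 68, - 6,25, 135/2,  351,  716]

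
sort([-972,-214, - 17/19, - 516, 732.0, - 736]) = [ - 972,  -  736, - 516 ,-214 ,-17/19 , 732.0] 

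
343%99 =46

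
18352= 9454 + 8898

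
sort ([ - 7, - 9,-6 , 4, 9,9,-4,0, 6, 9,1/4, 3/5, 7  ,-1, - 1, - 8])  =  [-9, - 8, - 7, - 6,- 4, - 1, -1, 0,1/4, 3/5,4 , 6,7,9 , 9,9 ] 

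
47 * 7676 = 360772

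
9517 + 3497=13014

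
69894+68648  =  138542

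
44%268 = 44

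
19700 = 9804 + 9896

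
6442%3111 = 220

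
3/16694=3/16694 = 0.00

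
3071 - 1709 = 1362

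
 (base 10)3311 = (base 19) 935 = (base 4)303233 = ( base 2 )110011101111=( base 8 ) 6357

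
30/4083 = 10/1361 = 0.01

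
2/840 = 1/420 = 0.00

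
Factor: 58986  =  2^1* 3^2*29^1* 113^1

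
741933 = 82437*9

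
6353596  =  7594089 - 1240493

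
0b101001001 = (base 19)h6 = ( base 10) 329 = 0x149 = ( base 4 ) 11021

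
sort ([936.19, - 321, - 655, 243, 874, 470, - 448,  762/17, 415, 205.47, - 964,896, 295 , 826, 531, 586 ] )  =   [ - 964 , - 655, - 448, - 321, 762/17,  205.47, 243, 295,415, 470, 531,586,826, 874, 896, 936.19 ] 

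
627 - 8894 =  - 8267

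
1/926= 1/926 = 0.00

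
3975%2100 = 1875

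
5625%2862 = 2763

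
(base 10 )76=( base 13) 5B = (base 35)26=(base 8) 114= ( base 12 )64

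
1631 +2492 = 4123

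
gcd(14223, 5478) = 33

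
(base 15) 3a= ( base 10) 55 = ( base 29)1q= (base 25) 25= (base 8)67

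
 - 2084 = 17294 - 19378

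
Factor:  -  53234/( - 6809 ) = 86/11= 2^1*11^( -1 )*43^1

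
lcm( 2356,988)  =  30628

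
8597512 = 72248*119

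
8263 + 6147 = 14410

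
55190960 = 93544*590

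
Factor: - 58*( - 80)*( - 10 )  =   - 46400 = - 2^6*5^2*29^1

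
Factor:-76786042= - 2^1*17^1*331^1*6823^1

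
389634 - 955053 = - 565419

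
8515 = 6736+1779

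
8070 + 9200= 17270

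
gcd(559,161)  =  1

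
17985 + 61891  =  79876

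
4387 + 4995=9382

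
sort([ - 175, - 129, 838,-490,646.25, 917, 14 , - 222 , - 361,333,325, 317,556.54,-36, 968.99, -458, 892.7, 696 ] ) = [ -490,-458,-361, - 222,-175,-129,-36,14,  317,325, 333,556.54, 646.25, 696, 838,892.7, 917, 968.99]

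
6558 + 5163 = 11721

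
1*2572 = 2572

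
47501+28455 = 75956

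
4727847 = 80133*59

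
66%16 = 2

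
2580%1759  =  821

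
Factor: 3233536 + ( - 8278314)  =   - 5044778 = - 2^1*599^1*4211^1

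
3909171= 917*4263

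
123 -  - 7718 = 7841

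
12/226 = 6/113=0.05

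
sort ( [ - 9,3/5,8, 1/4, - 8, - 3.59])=[  -  9,-8 ,-3.59, 1/4, 3/5,8] 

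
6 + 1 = 7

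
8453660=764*11065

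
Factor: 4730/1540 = 2^(-1)*7^( - 1 ) * 43^1= 43/14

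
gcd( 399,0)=399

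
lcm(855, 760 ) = 6840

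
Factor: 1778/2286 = 3^ ( - 2)*7^1 = 7/9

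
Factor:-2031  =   - 3^1*677^1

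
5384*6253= 33666152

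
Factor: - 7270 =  - 2^1*5^1*727^1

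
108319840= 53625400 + 54694440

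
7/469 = 1/67 = 0.01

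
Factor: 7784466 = 2^1* 3^1* 1297411^1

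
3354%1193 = 968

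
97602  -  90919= 6683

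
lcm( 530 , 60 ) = 3180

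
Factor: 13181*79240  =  1044462440 = 2^3*5^1*7^3*269^1*283^1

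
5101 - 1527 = 3574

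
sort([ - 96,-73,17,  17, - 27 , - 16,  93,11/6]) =[- 96, -73, - 27, - 16,  11/6, 17,17,93 ]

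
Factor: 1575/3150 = 2^ ( - 1) = 1/2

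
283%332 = 283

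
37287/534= 12429/178 =69.83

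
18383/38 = 18383/38   =  483.76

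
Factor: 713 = 23^1 * 31^1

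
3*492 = 1476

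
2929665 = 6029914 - 3100249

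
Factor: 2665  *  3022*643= 2^1*5^1*13^1*41^1*643^1*1511^1= 5178484090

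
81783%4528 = 279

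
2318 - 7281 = - 4963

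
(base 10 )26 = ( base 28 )Q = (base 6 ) 42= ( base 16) 1A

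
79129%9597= 2353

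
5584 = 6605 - 1021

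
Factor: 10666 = 2^1*5333^1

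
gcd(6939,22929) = 3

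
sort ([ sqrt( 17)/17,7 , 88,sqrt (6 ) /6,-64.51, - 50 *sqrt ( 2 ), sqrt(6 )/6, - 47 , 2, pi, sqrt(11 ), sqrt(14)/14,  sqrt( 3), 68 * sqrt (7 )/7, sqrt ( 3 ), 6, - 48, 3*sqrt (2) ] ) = [ - 50*sqrt(2),-64.51, - 48,-47,sqrt(17 )/17,sqrt( 14 )/14, sqrt (6 ) /6 , sqrt(6) /6, sqrt(3 ), sqrt( 3),2, pi,  sqrt(11), 3*sqrt( 2),6,7, 68 * sqrt(7 )/7, 88]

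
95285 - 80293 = 14992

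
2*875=1750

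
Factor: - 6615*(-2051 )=13567365 = 3^3*5^1*7^3*293^1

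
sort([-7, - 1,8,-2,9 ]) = [ - 7, - 2, - 1,8, 9 ] 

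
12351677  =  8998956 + 3352721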